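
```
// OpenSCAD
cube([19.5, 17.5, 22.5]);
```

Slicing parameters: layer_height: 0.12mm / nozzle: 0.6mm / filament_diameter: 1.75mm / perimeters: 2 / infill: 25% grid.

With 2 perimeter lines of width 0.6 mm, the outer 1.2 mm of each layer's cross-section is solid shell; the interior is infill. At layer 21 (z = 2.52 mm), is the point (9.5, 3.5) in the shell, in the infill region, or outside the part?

infill

At z = 2.52 mm: the cube (footprint 19.5×17.5) is included at this height. Overall, the cross-section is a single solid region. The nearest boundary edge runs (0.00, 0.00)→(19.50, 0.00); distance from the point to it = 3.50 mm. The point is inside the cross-section and 3.50 mm from the nearest boundary — more than the 1.2 mm shell width (2 × 0.6), so it's in the infill interior.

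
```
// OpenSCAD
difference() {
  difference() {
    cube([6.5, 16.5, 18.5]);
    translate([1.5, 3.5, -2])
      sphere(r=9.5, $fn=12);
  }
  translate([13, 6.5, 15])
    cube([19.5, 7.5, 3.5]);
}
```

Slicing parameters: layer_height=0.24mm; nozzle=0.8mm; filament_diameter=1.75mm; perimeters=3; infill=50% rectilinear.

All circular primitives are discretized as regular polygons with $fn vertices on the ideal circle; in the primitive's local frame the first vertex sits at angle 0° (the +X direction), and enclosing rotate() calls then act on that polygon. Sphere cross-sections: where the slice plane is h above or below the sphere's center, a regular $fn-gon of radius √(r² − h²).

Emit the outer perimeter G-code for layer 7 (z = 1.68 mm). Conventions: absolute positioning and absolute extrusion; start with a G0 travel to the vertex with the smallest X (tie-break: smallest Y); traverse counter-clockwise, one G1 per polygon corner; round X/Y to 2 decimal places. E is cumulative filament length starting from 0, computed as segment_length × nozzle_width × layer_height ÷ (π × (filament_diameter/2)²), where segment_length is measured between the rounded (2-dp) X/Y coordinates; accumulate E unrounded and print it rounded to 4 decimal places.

At z = 1.68 mm: the cube (footprint 6.5×16.5) is included at this height; the r=9.5 sphere at (1.5, 3.5) slices to a regular 12-gon of circumradius 8.758 (√(r²−h²) with h=3.68 from center); Subtracting the remaining from the first: starting from the 6.5×16.5 cube, the r=9.5 sphere at (1.5, 3.5) partially overlaps it — only the 75.89 mm² overlap (of its 230.12 mm²) is removed, clipping the outline — 1 connected region; the cube at (13, 6.5) is absent (z outside [15, 18.5]); Taking the first minus the rest: none of the subtracted shapes is present at this height, so that combined region is unchanged — 1 connected region. The outline is a single polygon with 6 vertices. Extrusion per mm of travel: 0.8 × 0.24 / (π × 0.875²) = 0.079824. Accumulating E over each segment gives final E = 1.9274.

G0 X0.00 Y11.86 Z1.68
G1 X1.50 Y12.26 E0.1239
G1 X5.88 Y11.08 E0.4860
G1 X6.50 Y10.46 E0.5560
G1 X6.50 Y16.50 E1.0381
G1 X0.00 Y16.50 E1.5570
G1 X0.00 Y11.86 E1.9274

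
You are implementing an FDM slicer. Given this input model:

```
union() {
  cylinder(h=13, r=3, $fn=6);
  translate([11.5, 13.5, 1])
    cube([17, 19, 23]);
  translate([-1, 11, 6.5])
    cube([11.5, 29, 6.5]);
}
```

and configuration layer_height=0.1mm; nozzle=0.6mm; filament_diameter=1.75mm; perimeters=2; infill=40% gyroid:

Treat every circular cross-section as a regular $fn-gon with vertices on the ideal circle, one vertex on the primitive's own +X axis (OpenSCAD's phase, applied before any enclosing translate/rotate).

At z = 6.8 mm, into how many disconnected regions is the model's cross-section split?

3

At z = 6.8 mm: the r=3 cylinder gives a regular 6-gon of circumradius 3 (constant along its height); the 17×19 cube at (11.5, 13.5) contributes its full rectangle; the cube at (-1, 11) is present — its section is the full 11.5×29 rectangle; Taking the union: the 3 present regions are separate (no shared area or edge), so areas and boundary lengths simply add and each stays a separate island — 3 connected regions. The result has 3 disconnected regions.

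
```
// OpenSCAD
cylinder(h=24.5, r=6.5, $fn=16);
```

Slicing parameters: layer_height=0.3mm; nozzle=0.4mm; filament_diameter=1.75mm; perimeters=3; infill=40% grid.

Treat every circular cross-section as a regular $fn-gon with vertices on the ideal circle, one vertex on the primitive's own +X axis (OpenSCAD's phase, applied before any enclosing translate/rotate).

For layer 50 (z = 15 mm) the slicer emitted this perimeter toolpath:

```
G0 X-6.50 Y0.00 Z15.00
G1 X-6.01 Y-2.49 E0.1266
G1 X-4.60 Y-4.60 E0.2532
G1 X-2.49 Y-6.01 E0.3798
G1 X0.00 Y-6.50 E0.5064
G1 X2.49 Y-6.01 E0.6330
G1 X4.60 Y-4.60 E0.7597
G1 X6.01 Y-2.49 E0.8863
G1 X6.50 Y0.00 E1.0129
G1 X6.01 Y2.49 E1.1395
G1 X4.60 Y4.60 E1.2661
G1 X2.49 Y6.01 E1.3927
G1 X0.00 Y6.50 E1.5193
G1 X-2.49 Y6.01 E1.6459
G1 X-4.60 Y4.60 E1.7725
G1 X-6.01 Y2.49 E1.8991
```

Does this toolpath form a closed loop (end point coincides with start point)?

Start point (G0): (-6.50, 0.00). End point (last G1): the path does not return to the start — open.

no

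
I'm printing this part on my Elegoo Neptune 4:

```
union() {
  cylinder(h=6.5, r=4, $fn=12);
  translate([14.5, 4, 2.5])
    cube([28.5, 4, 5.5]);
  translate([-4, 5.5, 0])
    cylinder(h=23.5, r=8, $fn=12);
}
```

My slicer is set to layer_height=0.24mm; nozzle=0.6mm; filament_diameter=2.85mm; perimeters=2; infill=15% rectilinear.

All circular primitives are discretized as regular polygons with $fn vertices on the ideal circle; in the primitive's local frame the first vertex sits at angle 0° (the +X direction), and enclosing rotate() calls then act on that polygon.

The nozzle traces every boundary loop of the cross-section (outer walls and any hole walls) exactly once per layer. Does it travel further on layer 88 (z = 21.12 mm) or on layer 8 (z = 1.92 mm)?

layer 8 (z = 1.92 mm)

Layer 88 (z = 21.12): the cylinder is absent (z outside [0, 6.5]); the cube at (14.5, 4) is absent (z outside [2.5, 8]); the cylinder at (-4, 5.5): section is a regular 12-gon, circumradius r=8 (perimeter = 2·12·8.000·sin(180°/12) = 49.69 mm); Combining (union): only the r=8 cylinder at (-4, 5.5) is present, so the union is just that shape — boundary = 49.69 mm. So its perimeter = 49.69 mm. Layer 8 (z = 1.92): the r=4 cylinder gives a regular 12-gon of circumradius 4 (constant along its height) (perimeter = 2·12·4.000·sin(180°/12) = 24.85 mm); the cube at (14.5, 4) does not reach this height (z outside [2.5, 8]); the cylinder at (-4, 5.5): section is a regular 12-gon, circumradius r=8 (perimeter = 2·12·8.000·sin(180°/12) = 49.69 mm); Taking the union: the regions partially overlap (shared area 29.30 mm²), so the edge portions inside another operand are dropped and the merged outline is re-measured after clipping — boundary = 53.89 mm. So its perimeter = 53.89 mm. Layer 8 is larger (53.89 vs 49.69 mm).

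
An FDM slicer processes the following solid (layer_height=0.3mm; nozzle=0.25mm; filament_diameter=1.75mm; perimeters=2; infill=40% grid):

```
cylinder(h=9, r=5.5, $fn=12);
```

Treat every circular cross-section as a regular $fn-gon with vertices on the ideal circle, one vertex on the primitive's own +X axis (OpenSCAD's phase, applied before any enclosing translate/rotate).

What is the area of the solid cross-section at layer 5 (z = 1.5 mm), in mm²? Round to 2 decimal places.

At z = 1.5 mm: the r=5.5 cylinder gives a regular 12-gon of circumradius 5.5 (constant along its height) (area = (12/2)·5.500²·sin(360°/12) = 90.75 mm²). Overall, the cross-section is a single solid region. Net area = 90.75 mm².

90.75 mm²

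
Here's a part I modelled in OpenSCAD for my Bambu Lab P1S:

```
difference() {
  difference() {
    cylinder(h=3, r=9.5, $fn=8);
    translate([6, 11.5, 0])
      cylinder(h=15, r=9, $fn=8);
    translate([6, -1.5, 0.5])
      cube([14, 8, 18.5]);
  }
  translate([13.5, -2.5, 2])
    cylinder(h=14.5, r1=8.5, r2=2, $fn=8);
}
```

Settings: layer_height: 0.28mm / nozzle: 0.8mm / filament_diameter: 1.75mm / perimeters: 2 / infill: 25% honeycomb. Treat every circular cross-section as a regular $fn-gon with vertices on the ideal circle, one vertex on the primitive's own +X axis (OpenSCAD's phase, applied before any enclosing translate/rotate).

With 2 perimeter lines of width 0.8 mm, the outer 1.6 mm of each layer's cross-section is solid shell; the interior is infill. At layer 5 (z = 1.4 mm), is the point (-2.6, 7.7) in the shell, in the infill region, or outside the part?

At z = 1.4 mm: the r=9.5 cylinder contributes a regular 8-gon of circumradius 9.5; the r=9 cylinder at (6, 11.5) contributes a regular 8-gon of circumradius 9; the 14×8 cube at (6, -1.5) contributes its full rectangle; Taking the first minus the rest: starting from the r=9.5 cylinder, the r=9 cylinder at (6, 11.5) partially overlaps it — only the 37.56 mm² overlap (of its 229.10 mm²) is removed, clipping the outline; the 14×8 cube at (6, -1.5) partially overlaps it — only the 13.31 mm² overlap (of its 112.00 mm²) is removed, clipping the outline — 1 connected region; the cone at (13.5, -2.5) is absent (z outside [2, 16.5]); Taking the first minus the rest: none of the subtracted shapes is present at this height, so the result so far is unchanged — 1 connected region. Overall, the cross-section is a single solid region. The nearest boundary edge runs (-6.72, 6.72)→(-1.85, 8.73); distance from the point to it = 0.67 mm. The point is inside the cross-section, 0.67 mm from the nearest boundary — within the 1.6 mm shell band (2 × 0.8).

shell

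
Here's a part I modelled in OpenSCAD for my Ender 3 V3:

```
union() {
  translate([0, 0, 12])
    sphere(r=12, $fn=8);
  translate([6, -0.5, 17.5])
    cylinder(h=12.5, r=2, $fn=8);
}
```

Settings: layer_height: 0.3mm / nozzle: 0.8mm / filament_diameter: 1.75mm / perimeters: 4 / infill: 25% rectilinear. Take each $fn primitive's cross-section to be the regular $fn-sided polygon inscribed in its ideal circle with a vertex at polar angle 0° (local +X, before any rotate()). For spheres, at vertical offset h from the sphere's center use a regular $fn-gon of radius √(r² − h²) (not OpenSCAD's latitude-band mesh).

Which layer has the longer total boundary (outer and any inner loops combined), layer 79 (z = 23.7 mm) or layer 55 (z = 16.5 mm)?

layer 55 (z = 16.5 mm)

Layer 79 (z = 23.7): the r=12 sphere contributes a regular 8-gon of circumradius √(12²−11.7²) = 2.666 (perimeter = 2·8·2.666·sin(180°/8) = 16.33 mm); the cylinder at (6, -0.5): section is a regular 8-gon, circumradius r=2 (perimeter = 2·8·2.000·sin(180°/8) = 12.25 mm); Merging all regions: the 2 present regions are separate (no shared area or edge), so areas and boundary lengths simply add and each stays a separate island — boundary = 28.57 mm. So its perimeter = 28.57 mm. Layer 55 (z = 16.5): the sphere: section is a regular 8-gon, circumradius = √(r²−h²) = √(12²−4.5²) = 11.124 (perimeter = 2·8·11.124·sin(180°/8) = 68.11 mm); the cylinder at (6, -0.5) is not intersected at this z (z outside [17.5, 30]); Merging all regions: only the r=12 sphere is present, so the union is just that shape — boundary = 68.11 mm. So its perimeter = 68.11 mm. Layer 55 is larger (68.11 vs 28.57 mm).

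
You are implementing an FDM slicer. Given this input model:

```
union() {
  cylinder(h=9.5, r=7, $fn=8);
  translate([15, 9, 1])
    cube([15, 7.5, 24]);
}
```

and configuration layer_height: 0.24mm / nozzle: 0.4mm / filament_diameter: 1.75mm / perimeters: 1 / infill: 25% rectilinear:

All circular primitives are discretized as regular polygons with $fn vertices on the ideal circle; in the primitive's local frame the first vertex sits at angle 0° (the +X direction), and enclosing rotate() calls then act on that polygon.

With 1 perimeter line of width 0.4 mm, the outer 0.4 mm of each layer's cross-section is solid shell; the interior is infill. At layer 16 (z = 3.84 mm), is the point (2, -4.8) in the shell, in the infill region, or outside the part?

infill

At z = 3.84 mm: the r=7 cylinder contributes a regular 8-gon of circumradius 7; the cube at (15, 9) (footprint 15×7.5) is included at this height; Taking the union: the 2 present regions are separate (no shared area or edge), so areas and boundary lengths simply add and each stays a separate island — 2 connected regions. Overall, the cross-section has 2 separate islands. The nearest boundary edge runs (4.95, -4.95)→(-0.00, -7.00); distance from the point to it = 1.27 mm. (Shell/infill is judged within the island containing the point — the largest one.) The point is inside the cross-section and 1.27 mm from the nearest boundary — more than the 0.4 mm shell width (1 × 0.4), so it's in the infill interior.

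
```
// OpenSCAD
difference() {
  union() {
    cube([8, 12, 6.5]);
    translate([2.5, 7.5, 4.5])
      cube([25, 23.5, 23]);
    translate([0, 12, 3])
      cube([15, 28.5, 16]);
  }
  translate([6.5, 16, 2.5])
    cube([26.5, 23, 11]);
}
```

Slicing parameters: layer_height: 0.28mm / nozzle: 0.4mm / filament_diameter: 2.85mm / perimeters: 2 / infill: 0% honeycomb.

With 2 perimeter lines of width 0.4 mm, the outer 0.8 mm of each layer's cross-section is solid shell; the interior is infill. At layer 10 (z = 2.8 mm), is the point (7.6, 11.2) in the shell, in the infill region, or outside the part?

At z = 2.8 mm: the 8×12 cube contributes its full rectangle; the cube at (2.5, 7.5) is not intersected at this z (z outside [4.5, 27.5]); the cube at (0, 12) is absent (z outside [3, 19]); Combining (union): only the 8×12 cube is present, so the union is just that shape — 1 connected region; the 26.5×23 cube at (6.5, 16) contributes its full rectangle; Subtracting the remaining from the first: starting from the result so far, the 26.5×23 cube at (6.5, 16) misses the remaining region (no effect) — 1 connected region. Overall, the cross-section is a single solid region. The nearest boundary edge runs (8.00, 12.00)→(8.00, 0.00); distance from the point to it = 0.40 mm. The point is inside the cross-section, 0.40 mm from the nearest boundary — within the 0.8 mm shell band (2 × 0.4).

shell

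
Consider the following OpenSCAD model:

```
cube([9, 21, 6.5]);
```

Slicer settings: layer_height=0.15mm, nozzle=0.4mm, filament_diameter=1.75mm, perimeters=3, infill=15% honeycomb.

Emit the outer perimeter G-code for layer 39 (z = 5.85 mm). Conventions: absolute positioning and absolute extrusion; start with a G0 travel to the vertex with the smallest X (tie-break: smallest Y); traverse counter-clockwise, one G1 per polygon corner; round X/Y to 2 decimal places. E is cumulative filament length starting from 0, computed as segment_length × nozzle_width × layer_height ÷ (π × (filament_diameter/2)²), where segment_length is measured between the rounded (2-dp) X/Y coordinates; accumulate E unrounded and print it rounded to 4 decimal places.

G0 X0.00 Y0.00 Z5.85
G1 X9.00 Y0.00 E0.2245
G1 X9.00 Y21.00 E0.7484
G1 X0.00 Y21.00 E0.9729
G1 X0.00 Y0.00 E1.4967

At z = 5.85 mm: the cube (footprint 9×21) is included at this height. The outline is a single polygon with 4 vertices. Extrusion per mm of travel: 0.4 × 0.15 / (π × 0.875²) = 0.024945. Accumulating E over each segment gives final E = 1.4967.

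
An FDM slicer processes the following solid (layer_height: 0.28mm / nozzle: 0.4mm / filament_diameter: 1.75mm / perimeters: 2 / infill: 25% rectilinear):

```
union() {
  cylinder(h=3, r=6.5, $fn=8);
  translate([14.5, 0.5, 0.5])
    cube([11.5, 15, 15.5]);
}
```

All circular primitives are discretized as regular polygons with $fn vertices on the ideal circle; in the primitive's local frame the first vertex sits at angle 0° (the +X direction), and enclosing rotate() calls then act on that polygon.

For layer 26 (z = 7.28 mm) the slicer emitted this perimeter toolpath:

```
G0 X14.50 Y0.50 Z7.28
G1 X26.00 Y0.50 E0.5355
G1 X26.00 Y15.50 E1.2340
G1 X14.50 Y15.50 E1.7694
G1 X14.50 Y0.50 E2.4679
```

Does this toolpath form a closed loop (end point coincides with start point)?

Start point (G0): (14.50, 0.50). End point (last G1): the path returns to the start — closed.

yes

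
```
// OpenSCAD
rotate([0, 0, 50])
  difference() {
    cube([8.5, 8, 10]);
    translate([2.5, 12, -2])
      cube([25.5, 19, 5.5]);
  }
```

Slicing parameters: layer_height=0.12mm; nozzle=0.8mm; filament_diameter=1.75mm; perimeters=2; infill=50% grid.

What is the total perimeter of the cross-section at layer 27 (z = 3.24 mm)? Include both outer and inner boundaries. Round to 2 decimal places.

33.00 mm

At z = 3.24 mm: the cube (footprint 8.5×8) is included at this height (perimeter 33.00 mm); the 25.5×19 cube at (2.5, 12) contributes its full rectangle (perimeter 89.00 mm); Subtracting the remaining from the first: starting from the 8.5×8 cube, the 25.5×19 cube at (2.5, 12) misses the remaining region (no effect) — boundary = 33.00 mm; (whole slice rotated 50° about Z — lengths, areas and connectivity unchanged). Overall, the cross-section is a single solid region. Total boundary length (outer) = 33.00 mm.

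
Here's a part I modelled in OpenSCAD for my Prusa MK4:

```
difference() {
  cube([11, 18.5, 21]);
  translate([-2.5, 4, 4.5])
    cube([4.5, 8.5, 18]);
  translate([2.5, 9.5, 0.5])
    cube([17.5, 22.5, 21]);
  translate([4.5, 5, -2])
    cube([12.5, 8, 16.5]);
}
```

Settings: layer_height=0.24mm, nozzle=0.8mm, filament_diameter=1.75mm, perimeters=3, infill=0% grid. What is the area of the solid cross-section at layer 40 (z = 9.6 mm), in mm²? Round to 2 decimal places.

80.75 mm²

At z = 9.6 mm: the cube (footprint 11×18.5) is included at this height (area 203.50 mm²); the cube at (-2.5, 4) (footprint 4.5×8.5) is included at this height (area 38.25 mm²); the 17.5×22.5 cube at (2.5, 9.5) contributes its full rectangle (area 393.75 mm²); the 12.5×8 cube at (4.5, 5) contributes its full rectangle (area 100.00 mm²); Taking the first minus the rest: starting from the 11×18.5 cube (203.50 mm²), the 4.5×8.5 cube at (-2.5, 4) partially overlaps it — only the 17.00 mm² overlap (of its 38.25 mm²) is removed, clipping the outline; the 17.5×22.5 cube at (2.5, 9.5) partially overlaps it — only the 76.50 mm² overlap (of its 393.75 mm²) is removed, clipping the outline; the 12.5×8 cube at (4.5, 5) partially overlaps it — only the 29.25 mm² overlap (of its 100.00 mm²) is removed, clipping the outline — area = 80.75 mm². Overall, the cross-section is a single solid region. Net area = 80.75 mm².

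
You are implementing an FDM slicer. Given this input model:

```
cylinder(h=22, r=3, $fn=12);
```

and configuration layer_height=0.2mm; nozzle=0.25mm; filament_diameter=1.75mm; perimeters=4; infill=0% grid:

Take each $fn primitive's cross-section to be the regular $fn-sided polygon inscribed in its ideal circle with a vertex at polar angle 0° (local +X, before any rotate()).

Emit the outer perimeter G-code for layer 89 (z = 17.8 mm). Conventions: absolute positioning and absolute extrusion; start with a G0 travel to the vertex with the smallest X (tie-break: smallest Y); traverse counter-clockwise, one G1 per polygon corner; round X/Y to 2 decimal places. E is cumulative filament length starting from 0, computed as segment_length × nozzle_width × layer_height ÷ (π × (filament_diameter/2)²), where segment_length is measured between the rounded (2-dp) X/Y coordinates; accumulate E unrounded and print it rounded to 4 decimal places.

At z = 17.8 mm: the r=3 cylinder contributes a regular 12-gon of circumradius 3. The outline is a single polygon with 12 vertices. Extrusion per mm of travel: 0.25 × 0.2 / (π × 0.875²) = 0.020788. Accumulating E over each segment gives final E = 0.3875.

G0 X-3.00 Y0.00 Z17.80
G1 X-2.60 Y-1.50 E0.0323
G1 X-1.50 Y-2.60 E0.0646
G1 X0.00 Y-3.00 E0.0969
G1 X1.50 Y-2.60 E0.1292
G1 X2.60 Y-1.50 E0.1615
G1 X3.00 Y0.00 E0.1938
G1 X2.60 Y1.50 E0.2260
G1 X1.50 Y2.60 E0.2584
G1 X0.00 Y3.00 E0.2906
G1 X-1.50 Y2.60 E0.3229
G1 X-2.60 Y1.50 E0.3552
G1 X-3.00 Y0.00 E0.3875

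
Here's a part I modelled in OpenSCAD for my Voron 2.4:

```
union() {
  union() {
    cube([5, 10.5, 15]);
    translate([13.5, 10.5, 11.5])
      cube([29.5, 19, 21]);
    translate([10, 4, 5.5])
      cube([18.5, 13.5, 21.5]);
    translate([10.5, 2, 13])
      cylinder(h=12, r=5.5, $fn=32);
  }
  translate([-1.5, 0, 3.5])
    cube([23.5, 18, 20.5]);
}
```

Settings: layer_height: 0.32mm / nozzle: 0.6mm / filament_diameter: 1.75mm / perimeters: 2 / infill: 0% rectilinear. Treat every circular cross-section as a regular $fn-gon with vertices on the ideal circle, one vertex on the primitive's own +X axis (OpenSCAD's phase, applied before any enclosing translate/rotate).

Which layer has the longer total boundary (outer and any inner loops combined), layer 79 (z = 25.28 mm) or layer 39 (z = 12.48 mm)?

Layer 79 (z = 25.28): the cube is absent (z outside [0, 15]); the 29.5×19 cube at (13.5, 10.5) contributes its full rectangle (perimeter 97.00 mm); the cube at (10, 4) (footprint 18.5×13.5) is included at this height (perimeter 64.00 mm); the cylinder at (10.5, 2) is not intersected at this z (z outside [13, 25]); Taking the union: the regions partially overlap (shared area 105.00 mm²), so the edge portions inside another operand are dropped and the merged outline is re-measured after clipping — boundary = 117.00 mm; the cube at (-1.5, 0) is not intersected at this z (z outside [3.5, 24]); Merging all regions: only that combined region is present, so the union is just that shape — boundary = 117.00 mm. So its perimeter = 117.00 mm. Layer 39 (z = 12.48): the cube (footprint 5×10.5) is included at this height (perimeter 31.00 mm); the 29.5×19 cube at (13.5, 10.5) contributes its full rectangle (perimeter 97.00 mm); the 18.5×13.5 cube at (10, 4) contributes its full rectangle (perimeter 64.00 mm); the cylinder at (10.5, 2) is absent (z outside [13, 25]); Merging all regions: the regions partially overlap (shared area 105.00 mm²), so the edge portions inside another operand are dropped and the merged outline is re-measured after clipping — boundary = 148.00 mm; the cube at (-1.5, 0) (footprint 23.5×18) is included at this height (perimeter 83.00 mm); Taking the union: the regions partially overlap (shared area 218.75 mm²), so the edge portions inside another operand are dropped and the merged outline is re-measured after clipping — boundary = 148.00 mm. So its perimeter = 148.00 mm. Layer 39 is larger (148.00 vs 117.00 mm).

layer 39 (z = 12.48 mm)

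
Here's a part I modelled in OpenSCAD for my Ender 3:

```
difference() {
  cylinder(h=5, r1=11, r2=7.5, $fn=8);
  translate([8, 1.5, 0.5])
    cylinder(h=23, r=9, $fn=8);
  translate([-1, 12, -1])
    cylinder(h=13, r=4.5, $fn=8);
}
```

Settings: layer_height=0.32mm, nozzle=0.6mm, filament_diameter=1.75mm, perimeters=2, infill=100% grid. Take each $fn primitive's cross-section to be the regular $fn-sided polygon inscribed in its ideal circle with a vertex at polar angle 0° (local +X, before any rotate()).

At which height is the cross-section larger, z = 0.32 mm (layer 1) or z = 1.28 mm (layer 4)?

Layer 1 (z = 0.32): the cone: at t=0.064 of its height the radius interpolates to r₁+(r₂−r₁)t = 10.776, giving a regular 8-gon of that circumradius (area = (8/2)·10.776²·sin(360°/8) = 328.44 mm²); the cylinder at (8, 1.5) is not intersected at this z (z outside [0.5, 23.5]); the cylinder at (-1, 12): section is a regular 8-gon, circumradius r=4.5 (area = (8/2)·4.500²·sin(360°/8) = 57.28 mm²); After the difference (first − rest): starting from the cone (328.44 mm²), the r=4.5 cylinder at (-1, 12) partially overlaps it — only the 12.25 mm² overlap (of its 57.28 mm²) is removed, clipping the outline — area = 316.19 mm². So its area = 316.19 mm². Layer 4 (z = 1.28): the cone: at t=0.256 of its height the radius interpolates to r₁+(r₂−r₁)t = 10.104, giving a regular 8-gon of that circumradius (area = (8/2)·10.104²·sin(360°/8) = 288.76 mm²); the cylinder at (8, 1.5): section is a regular 8-gon, circumradius r=9 (area = (8/2)·9.000²·sin(360°/8) = 229.10 mm²); the r=4.5 cylinder at (-1, 12) gives a regular 8-gon of circumradius 4.5 (constant along its height) (area = (8/2)·4.500²·sin(360°/8) = 57.28 mm²); Subtracting the remaining from the first: starting from the cone (288.76 mm²), the r=9 cylinder at (8, 1.5) partially overlaps it — only the 115.17 mm² overlap (of its 229.10 mm²) is removed, clipping the outline; the r=4.5 cylinder at (-1, 12) partially overlaps it — only the 7.92 mm² overlap (of its 57.28 mm²) is removed, clipping the outline — area = 165.68 mm². So its area = 165.68 mm². Layer 1 is larger (316.19 vs 165.68 mm²).

layer 1 (z = 0.32 mm)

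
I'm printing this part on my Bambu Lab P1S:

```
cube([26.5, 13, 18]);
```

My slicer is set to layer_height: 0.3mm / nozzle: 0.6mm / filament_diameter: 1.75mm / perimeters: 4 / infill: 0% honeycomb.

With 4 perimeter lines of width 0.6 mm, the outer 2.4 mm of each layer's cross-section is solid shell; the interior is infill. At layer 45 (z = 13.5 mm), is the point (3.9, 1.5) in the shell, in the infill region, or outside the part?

At z = 13.5 mm: the 26.5×13 cube contributes its full rectangle. Overall, the cross-section is a single solid region. The nearest boundary edge runs (0.00, 0.00)→(26.50, 0.00); distance from the point to it = 1.50 mm. The point is inside the cross-section, 1.50 mm from the nearest boundary — within the 2.4 mm shell band (4 × 0.6).

shell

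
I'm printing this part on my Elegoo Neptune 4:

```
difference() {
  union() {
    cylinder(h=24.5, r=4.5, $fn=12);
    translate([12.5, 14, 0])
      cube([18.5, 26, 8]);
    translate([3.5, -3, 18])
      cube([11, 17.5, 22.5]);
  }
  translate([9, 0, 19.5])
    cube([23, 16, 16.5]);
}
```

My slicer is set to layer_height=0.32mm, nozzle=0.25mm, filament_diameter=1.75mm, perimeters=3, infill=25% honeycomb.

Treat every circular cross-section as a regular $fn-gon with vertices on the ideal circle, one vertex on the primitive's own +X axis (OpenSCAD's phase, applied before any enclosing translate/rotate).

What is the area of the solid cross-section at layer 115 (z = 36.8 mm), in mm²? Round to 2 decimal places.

At z = 36.8 mm: the cylinder is absent (z outside [0, 24.5]); the cube at (12.5, 14) is not intersected at this z (z outside [0, 8]); the cube at (3.5, -3) is present — its section is the full 11×17.5 rectangle (area 192.50 mm²); Merging all regions: only the 11×17.5 cube at (3.5, -3) is present, so the union is just that shape — area = 192.50 mm²; the cube at (9, 0) does not reach this height (z outside [19.5, 36]); Taking the first minus the rest: none of the subtracted shapes is present at this height, so the result so far is unchanged — area = 192.50 mm². Overall, the cross-section is a single solid region. Net area = 192.50 mm².

192.50 mm²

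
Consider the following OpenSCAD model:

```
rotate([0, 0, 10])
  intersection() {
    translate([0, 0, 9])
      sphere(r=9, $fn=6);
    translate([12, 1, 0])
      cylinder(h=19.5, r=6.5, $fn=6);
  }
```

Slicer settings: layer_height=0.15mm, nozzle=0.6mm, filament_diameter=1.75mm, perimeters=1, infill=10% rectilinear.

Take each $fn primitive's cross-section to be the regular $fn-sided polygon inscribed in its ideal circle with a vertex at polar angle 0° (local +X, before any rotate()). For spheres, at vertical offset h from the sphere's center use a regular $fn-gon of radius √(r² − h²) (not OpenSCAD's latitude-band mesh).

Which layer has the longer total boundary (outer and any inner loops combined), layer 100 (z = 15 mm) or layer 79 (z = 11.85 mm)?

layer 79 (z = 11.85 mm)

Layer 100 (z = 15): the sphere: section is a regular 6-gon, circumradius = √(r²−h²) = √(9²−6²) = 6.708 (perimeter = 2·6·6.708·sin(180°/6) = 40.25 mm); the cylinder at (12, 1): section is a regular 6-gon, circumradius r=6.5 (perimeter = 2·6·6.500·sin(180°/6) = 39.00 mm); Taking the intersection: the r=6.5 cylinder at (12, 1) partially overlaps the r=9 sphere; clipping to the common part keeps 0.98 mm² — boundary = 4.83 mm; (whole slice rotated 10° about Z — lengths, areas and connectivity unchanged). So its perimeter = 4.83 mm. Layer 79 (z = 11.85): the sphere: section is a regular 6-gon, circumradius = √(r²−h²) = √(9²−2.85²) = 8.537 (perimeter = 2·6·8.537·sin(180°/6) = 51.22 mm); the r=6.5 cylinder at (12, 1) gives a regular 6-gon of circumradius 6.5 (constant along its height) (perimeter = 2·6·6.500·sin(180°/6) = 39.00 mm); After intersecting: the r=6.5 cylinder at (12, 1) partially overlaps the r=9 sphere; clipping to the common part keeps 7.70 mm² — boundary = 12.15 mm; (whole slice rotated 10° about Z — lengths, areas and connectivity unchanged). So its perimeter = 12.15 mm. Layer 79 is larger (12.15 vs 4.83 mm).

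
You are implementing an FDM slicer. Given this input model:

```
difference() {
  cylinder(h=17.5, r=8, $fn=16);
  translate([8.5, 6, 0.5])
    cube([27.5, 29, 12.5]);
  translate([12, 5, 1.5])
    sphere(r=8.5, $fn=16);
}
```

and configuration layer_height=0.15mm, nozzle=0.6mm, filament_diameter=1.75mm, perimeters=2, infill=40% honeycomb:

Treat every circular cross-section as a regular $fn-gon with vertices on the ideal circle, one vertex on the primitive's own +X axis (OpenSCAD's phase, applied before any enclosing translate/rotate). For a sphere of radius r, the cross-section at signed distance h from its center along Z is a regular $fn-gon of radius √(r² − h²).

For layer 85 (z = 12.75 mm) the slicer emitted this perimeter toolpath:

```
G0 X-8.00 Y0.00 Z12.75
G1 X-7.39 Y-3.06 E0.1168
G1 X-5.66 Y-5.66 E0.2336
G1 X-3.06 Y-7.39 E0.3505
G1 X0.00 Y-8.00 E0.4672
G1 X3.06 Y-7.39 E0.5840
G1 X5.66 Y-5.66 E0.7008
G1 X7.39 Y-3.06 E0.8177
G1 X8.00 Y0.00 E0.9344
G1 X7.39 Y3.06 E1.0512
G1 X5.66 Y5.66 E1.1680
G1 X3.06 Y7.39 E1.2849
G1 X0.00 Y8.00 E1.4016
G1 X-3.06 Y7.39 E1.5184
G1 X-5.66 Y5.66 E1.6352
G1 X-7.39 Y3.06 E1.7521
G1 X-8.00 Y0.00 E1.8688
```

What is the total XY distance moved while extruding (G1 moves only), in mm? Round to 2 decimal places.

Sum the Euclidean lengths of each G1 segment: total = 49.95 mm.

49.95 mm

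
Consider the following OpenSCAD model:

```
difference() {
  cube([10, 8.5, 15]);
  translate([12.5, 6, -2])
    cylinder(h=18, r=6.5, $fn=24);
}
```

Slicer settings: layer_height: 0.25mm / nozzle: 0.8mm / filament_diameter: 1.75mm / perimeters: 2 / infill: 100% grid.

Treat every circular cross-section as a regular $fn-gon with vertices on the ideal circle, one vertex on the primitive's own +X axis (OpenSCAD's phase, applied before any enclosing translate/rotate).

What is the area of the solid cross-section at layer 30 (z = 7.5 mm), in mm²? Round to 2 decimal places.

58.44 mm²

At z = 7.5 mm: the cube is present — its section is the full 10×8.5 rectangle (area 85.00 mm²); the r=6.5 cylinder at (12.5, 6) gives a regular 24-gon of circumradius 6.5 (constant along its height) (area = (24/2)·6.500²·sin(360°/24) = 131.22 mm²); Subtracting the remaining from the first: starting from the 10×8.5 cube (85.00 mm²), the r=6.5 cylinder at (12.5, 6) partially overlaps it — only the 26.56 mm² overlap (of its 131.22 mm²) is removed, clipping the outline — area = 58.44 mm². Overall, the cross-section is a single solid region. Net area = 58.44 mm².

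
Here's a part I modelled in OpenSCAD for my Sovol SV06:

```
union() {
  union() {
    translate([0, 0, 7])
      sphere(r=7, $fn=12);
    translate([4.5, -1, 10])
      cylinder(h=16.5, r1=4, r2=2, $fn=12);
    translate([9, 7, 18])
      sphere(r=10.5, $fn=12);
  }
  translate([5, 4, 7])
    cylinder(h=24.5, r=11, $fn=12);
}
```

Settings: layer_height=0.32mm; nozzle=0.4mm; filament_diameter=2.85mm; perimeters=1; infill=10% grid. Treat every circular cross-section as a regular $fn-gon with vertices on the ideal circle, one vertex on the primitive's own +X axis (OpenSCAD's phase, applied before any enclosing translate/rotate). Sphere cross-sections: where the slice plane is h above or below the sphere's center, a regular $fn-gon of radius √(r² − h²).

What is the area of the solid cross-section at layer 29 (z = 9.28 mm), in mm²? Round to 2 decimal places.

At z = 9.28 mm: the r=7 sphere contributes a regular 12-gon of circumradius √(7²−2.28²) = 6.618 (area = (12/2)·6.618²·sin(360°/12) = 131.40 mm²); the cone at (4.5, -1) is not intersected at this z (z outside [10, 26.5]); the sphere at (9, 7): section is a regular 12-gon, circumradius = √(r²−h²) = √(10.5²−8.72²) = 5.849 (area = (12/2)·5.849²·sin(360°/12) = 102.63 mm²); Combining (union): the regions partially overlap — summed areas 234.04 mm² minus the doubly-counted overlap 2.24 mm² gives 231.80 mm² — area = 231.80 mm²; the r=11 cylinder at (5, 4) gives a regular 12-gon of circumradius 11 (constant along its height) (area = (12/2)·11.000²·sin(360°/12) = 363.00 mm²); Combining (union): the regions partially overlap — summed areas 594.80 mm² minus the doubly-counted overlap 212.67 mm² gives 382.13 mm² — area = 382.13 mm². Overall, the cross-section is a single solid region. Net area = 382.13 mm².

382.13 mm²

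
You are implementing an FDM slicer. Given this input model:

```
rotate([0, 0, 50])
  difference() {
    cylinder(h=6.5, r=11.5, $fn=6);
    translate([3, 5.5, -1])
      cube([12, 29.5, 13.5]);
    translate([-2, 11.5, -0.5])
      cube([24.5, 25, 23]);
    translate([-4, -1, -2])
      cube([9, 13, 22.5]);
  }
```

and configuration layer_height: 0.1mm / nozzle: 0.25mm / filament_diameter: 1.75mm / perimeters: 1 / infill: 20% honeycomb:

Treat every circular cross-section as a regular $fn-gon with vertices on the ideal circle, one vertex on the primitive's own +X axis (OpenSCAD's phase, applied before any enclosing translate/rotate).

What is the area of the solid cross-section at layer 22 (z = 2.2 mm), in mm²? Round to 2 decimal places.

235.88 mm²

At z = 2.2 mm: the r=11.5 cylinder gives a regular 6-gon of circumradius 11.5 (constant along its height) (area = (6/2)·11.500²·sin(360°/6) = 343.60 mm²); the cube at (3, 5.5) is present — its section is the full 12×29.5 rectangle (area 354.00 mm²); the 24.5×25 cube at (-2, 11.5) contributes its full rectangle (area 612.50 mm²); the cube at (-4, -1) is present — its section is the full 9×13 rectangle (area 117.00 mm²); After the difference (first − rest): starting from the r=11.5 cylinder (343.60 mm²), the 12×29.5 cube at (3, 5.5) partially overlaps it — only the 18.00 mm² overlap (of its 354.00 mm²) is removed, clipping the outline; the 24.5×25 cube at (-2, 11.5) misses the remaining region (no effect); the 9×13 cube at (-4, -1) partially overlaps it — only the 89.72 mm² overlap (of its 117.00 mm²) is removed, clipping the outline — area = 235.88 mm²; (whole slice rotated 50° about Z — lengths, areas and connectivity unchanged). Overall, the cross-section is a single solid region. Net area = 235.88 mm².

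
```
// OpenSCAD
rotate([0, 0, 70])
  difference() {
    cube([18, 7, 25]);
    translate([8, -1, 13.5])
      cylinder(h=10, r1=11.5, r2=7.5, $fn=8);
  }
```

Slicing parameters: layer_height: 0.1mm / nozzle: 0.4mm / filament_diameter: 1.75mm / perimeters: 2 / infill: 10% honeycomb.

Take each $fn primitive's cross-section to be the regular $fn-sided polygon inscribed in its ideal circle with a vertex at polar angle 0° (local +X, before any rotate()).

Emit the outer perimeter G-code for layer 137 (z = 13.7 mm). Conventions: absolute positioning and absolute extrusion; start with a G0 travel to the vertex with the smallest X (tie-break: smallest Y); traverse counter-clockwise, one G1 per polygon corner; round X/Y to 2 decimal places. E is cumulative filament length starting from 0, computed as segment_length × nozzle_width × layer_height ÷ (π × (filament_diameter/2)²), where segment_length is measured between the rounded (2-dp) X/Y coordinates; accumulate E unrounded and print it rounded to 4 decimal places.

G0 X-1.07 Y17.53 Z13.70
G1 X3.87 Y17.74 E0.0822
G1 X-0.42 Y19.31 E0.1582
G1 X-1.07 Y17.53 E0.1897

At z = 13.7 mm: the 18×7 cube contributes its full rectangle; the cone at (8, -1): at t=0.020 of its height the radius interpolates to r₁+(r₂−r₁)t = 11.420, giving a regular 8-gon of that circumradius; After the difference (first − rest): starting from the 18×7 cube, the cone at (8, -1) partially overlaps it — only the 121.67 mm² overlap (of its 368.87 mm²) is removed, clipping the outline — 1 connected region; (rotated 70° about Z; rotation is an isometry so areas/perimeters/island counts are preserved). The outline is a single polygon with 3 vertices. Extrusion per mm of travel: 0.4 × 0.1 / (π × 0.875²) = 0.016630. Accumulating E over each segment gives final E = 0.1897.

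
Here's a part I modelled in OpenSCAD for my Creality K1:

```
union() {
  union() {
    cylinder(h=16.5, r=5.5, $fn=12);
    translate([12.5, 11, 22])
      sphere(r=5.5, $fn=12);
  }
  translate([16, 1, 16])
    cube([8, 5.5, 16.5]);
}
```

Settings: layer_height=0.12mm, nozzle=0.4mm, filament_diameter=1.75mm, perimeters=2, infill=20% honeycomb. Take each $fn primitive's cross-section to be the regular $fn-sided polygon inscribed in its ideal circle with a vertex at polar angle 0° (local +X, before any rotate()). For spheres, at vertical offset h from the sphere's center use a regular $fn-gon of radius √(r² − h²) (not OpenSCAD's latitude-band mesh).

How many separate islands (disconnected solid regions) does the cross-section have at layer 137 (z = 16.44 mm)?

2

At z = 16.44 mm: the r=5.5 cylinder contributes a regular 12-gon of circumradius 5.5; the sphere at (12.5, 11) does not reach this height (|z−center|=5.560 > r=5.5); Merging all regions: only the r=5.5 cylinder is present, so the union is just that shape — 1 connected region; the cube at (16, 1) (footprint 8×5.5) is included at this height; Taking the union: the 2 present regions are separate (no shared area or edge), so areas and boundary lengths simply add and each stays a separate island — 2 connected regions. Overall, the cross-section has 2 separate islands. Island count = 2.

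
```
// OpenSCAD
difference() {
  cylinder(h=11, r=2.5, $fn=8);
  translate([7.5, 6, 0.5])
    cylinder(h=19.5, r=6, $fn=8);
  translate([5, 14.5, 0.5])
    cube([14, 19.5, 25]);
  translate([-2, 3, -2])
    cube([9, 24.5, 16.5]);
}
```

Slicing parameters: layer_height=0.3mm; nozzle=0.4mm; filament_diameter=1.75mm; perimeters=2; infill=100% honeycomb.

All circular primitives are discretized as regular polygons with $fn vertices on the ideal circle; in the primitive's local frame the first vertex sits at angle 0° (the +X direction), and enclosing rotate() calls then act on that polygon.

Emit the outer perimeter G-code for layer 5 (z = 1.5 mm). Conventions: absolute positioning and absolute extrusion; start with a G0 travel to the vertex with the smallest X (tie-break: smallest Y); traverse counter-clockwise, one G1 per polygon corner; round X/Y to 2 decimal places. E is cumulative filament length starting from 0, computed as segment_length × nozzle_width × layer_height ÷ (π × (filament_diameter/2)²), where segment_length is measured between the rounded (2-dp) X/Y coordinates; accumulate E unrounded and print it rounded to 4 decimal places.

G0 X-2.50 Y0.00 Z1.50
G1 X-1.77 Y-1.77 E0.0955
G1 X0.00 Y-2.50 E0.1910
G1 X1.77 Y-1.77 E0.2866
G1 X2.50 Y0.00 E0.3821
G1 X1.77 Y1.77 E0.4776
G1 X0.00 Y2.50 E0.5731
G1 X-1.77 Y1.77 E0.6686
G1 X-2.50 Y0.00 E0.7642

At z = 1.5 mm: the r=2.5 cylinder contributes a regular 8-gon of circumradius 2.5; the r=6 cylinder at (7.5, 6) gives a regular 8-gon of circumradius 6 (constant along its height); the cube at (5, 14.5) is present — its section is the full 14×19.5 rectangle; the cube at (-2, 3) (footprint 9×24.5) is included at this height; After the difference (first − rest): starting from the r=2.5 cylinder, the r=6 cylinder at (7.5, 6) misses the remaining region (no effect); the 14×19.5 cube at (5, 14.5) misses the remaining region (no effect); the 9×24.5 cube at (-2, 3) misses the remaining region (no effect) — 1 connected region. The outline is a single polygon with 8 vertices. Extrusion per mm of travel: 0.4 × 0.3 / (π × 0.875²) = 0.049890. Accumulating E over each segment gives final E = 0.7642.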